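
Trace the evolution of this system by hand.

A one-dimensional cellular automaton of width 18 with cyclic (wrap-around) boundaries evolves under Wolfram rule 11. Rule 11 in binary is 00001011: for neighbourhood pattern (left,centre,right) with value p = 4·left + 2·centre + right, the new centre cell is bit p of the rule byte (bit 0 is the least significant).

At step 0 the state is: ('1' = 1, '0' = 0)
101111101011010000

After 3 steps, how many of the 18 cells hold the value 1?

t=0: 101111101011010000
t=1: 001000000010000111
t=2: 010011111100111100
t=3: 100110000001100001

6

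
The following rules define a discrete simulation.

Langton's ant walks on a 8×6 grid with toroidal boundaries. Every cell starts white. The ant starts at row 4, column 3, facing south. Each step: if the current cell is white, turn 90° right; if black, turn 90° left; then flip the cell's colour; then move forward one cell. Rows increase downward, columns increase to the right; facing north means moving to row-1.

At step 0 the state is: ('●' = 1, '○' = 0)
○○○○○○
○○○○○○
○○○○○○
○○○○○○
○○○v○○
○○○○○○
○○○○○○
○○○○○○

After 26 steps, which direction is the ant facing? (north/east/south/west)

k=0  ○○○○○○
○○○○○○
○○○○○○
○○○○○○
○○○v○○
○○○○○○
○○○○○○
○○○○○○
k=1  ○○○○○○
○○○○○○
○○○○○○
○○○○○○
○○<●○○
○○○○○○
○○○○○○
○○○○○○
k=2  ○○○○○○
○○○○○○
○○○○○○
○○^○○○
○○●●○○
○○○○○○
○○○○○○
○○○○○○
k=3  ○○○○○○
○○○○○○
○○○○○○
○○●>○○
○○●●○○
○○○○○○
○○○○○○
○○○○○○
k=4  ○○○○○○
○○○○○○
○○○○○○
○○●●○○
○○●v○○
○○○○○○
○○○○○○
○○○○○○
k=5  ○○○○○○
○○○○○○
○○○○○○
○○●●○○
○○●○>○
○○○○○○
○○○○○○
○○○○○○
k=6  ○○○○○○
○○○○○○
○○○○○○
○○●●○○
○○●○●○
○○○○v○
○○○○○○
○○○○○○
k=7  ○○○○○○
○○○○○○
○○○○○○
○○●●○○
○○●○●○
○○○<●○
○○○○○○
○○○○○○
k=8  ○○○○○○
○○○○○○
○○○○○○
○○●●○○
○○●^●○
○○○●●○
○○○○○○
○○○○○○
k=9  ○○○○○○
○○○○○○
○○○○○○
○○●●○○
○○●●>○
○○○●●○
○○○○○○
○○○○○○
k=10  ○○○○○○
○○○○○○
○○○○○○
○○●●^○
○○●●○○
○○○●●○
○○○○○○
○○○○○○
k=11  ○○○○○○
○○○○○○
○○○○○○
○○●●●>
○○●●○○
○○○●●○
○○○○○○
○○○○○○
k=12  ○○○○○○
○○○○○○
○○○○○○
○○●●●●
○○●●○v
○○○●●○
○○○○○○
○○○○○○
k=13  ○○○○○○
○○○○○○
○○○○○○
○○●●●●
○○●●<●
○○○●●○
○○○○○○
○○○○○○
k=14  ○○○○○○
○○○○○○
○○○○○○
○○●●^●
○○●●●●
○○○●●○
○○○○○○
○○○○○○
k=15  ○○○○○○
○○○○○○
○○○○○○
○○●<○●
○○●●●●
○○○●●○
○○○○○○
○○○○○○
k=16  ○○○○○○
○○○○○○
○○○○○○
○○●○○●
○○●v●●
○○○●●○
○○○○○○
○○○○○○
k=17  ○○○○○○
○○○○○○
○○○○○○
○○●○○●
○○●○>●
○○○●●○
○○○○○○
○○○○○○
k=18  ○○○○○○
○○○○○○
○○○○○○
○○●○^●
○○●○○●
○○○●●○
○○○○○○
○○○○○○
k=19  ○○○○○○
○○○○○○
○○○○○○
○○●○●>
○○●○○●
○○○●●○
○○○○○○
○○○○○○
k=20  ○○○○○○
○○○○○○
○○○○○^
○○●○●○
○○●○○●
○○○●●○
○○○○○○
○○○○○○
k=21  ○○○○○○
○○○○○○
>○○○○●
○○●○●○
○○●○○●
○○○●●○
○○○○○○
○○○○○○
k=22  ○○○○○○
○○○○○○
●○○○○●
v○●○●○
○○●○○●
○○○●●○
○○○○○○
○○○○○○
k=23  ○○○○○○
○○○○○○
●○○○○●
●○●○●<
○○●○○●
○○○●●○
○○○○○○
○○○○○○
k=24  ○○○○○○
○○○○○○
●○○○○^
●○●○●●
○○●○○●
○○○●●○
○○○○○○
○○○○○○
k=25  ○○○○○○
○○○○○○
●○○○<○
●○●○●●
○○●○○●
○○○●●○
○○○○○○
○○○○○○
k=26  ○○○○○○
○○○○^○
●○○○●○
●○●○●●
○○●○○●
○○○●●○
○○○○○○
○○○○○○

north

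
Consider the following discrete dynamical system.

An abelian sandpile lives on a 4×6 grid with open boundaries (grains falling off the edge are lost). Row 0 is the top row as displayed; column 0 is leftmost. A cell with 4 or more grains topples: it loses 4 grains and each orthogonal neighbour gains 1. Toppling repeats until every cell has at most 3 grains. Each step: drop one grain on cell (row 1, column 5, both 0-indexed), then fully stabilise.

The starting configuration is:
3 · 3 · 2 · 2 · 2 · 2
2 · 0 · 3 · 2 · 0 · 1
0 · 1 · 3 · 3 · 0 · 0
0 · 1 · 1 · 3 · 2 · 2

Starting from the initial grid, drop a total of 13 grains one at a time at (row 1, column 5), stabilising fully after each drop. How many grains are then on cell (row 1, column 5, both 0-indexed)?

0) 3 · 3 · 2 · 2 · 2 · 2
2 · 0 · 3 · 2 · 0 · 1
0 · 1 · 3 · 3 · 0 · 0
0 · 1 · 1 · 3 · 2 · 2
1) 3 · 3 · 2 · 2 · 2 · 2
2 · 0 · 3 · 2 · 0 · 2
0 · 1 · 3 · 3 · 0 · 0
0 · 1 · 1 · 3 · 2 · 2
2) 3 · 3 · 2 · 2 · 2 · 2
2 · 0 · 3 · 2 · 0 · 3
0 · 1 · 3 · 3 · 0 · 0
0 · 1 · 1 · 3 · 2 · 2
3) 3 · 3 · 2 · 2 · 2 · 3
2 · 0 · 3 · 2 · 1 · 0
0 · 1 · 3 · 3 · 0 · 1
0 · 1 · 1 · 3 · 2 · 2
4) 3 · 3 · 2 · 2 · 2 · 3
2 · 0 · 3 · 2 · 1 · 1
0 · 1 · 3 · 3 · 0 · 1
0 · 1 · 1 · 3 · 2 · 2
5) 3 · 3 · 2 · 2 · 2 · 3
2 · 0 · 3 · 2 · 1 · 2
0 · 1 · 3 · 3 · 0 · 1
0 · 1 · 1 · 3 · 2 · 2
6) 3 · 3 · 2 · 2 · 2 · 3
2 · 0 · 3 · 2 · 1 · 3
0 · 1 · 3 · 3 · 0 · 1
0 · 1 · 1 · 3 · 2 · 2
7) 3 · 3 · 2 · 2 · 3 · 0
2 · 0 · 3 · 2 · 2 · 1
0 · 1 · 3 · 3 · 0 · 2
0 · 1 · 1 · 3 · 2 · 2
8) 3 · 3 · 2 · 2 · 3 · 0
2 · 0 · 3 · 2 · 2 · 2
0 · 1 · 3 · 3 · 0 · 2
0 · 1 · 1 · 3 · 2 · 2
9) 3 · 3 · 2 · 2 · 3 · 0
2 · 0 · 3 · 2 · 2 · 3
0 · 1 · 3 · 3 · 0 · 2
0 · 1 · 1 · 3 · 2 · 2
10) 3 · 3 · 2 · 2 · 3 · 1
2 · 0 · 3 · 2 · 3 · 0
0 · 1 · 3 · 3 · 0 · 3
0 · 1 · 1 · 3 · 2 · 2
11) 3 · 3 · 2 · 2 · 3 · 1
2 · 0 · 3 · 2 · 3 · 1
0 · 1 · 3 · 3 · 0 · 3
0 · 1 · 1 · 3 · 2 · 2
12) 3 · 3 · 2 · 2 · 3 · 1
2 · 0 · 3 · 2 · 3 · 2
0 · 1 · 3 · 3 · 0 · 3
0 · 1 · 1 · 3 · 2 · 2
13) 3 · 3 · 2 · 2 · 3 · 1
2 · 0 · 3 · 2 · 3 · 3
0 · 1 · 3 · 3 · 0 · 3
0 · 1 · 1 · 3 · 2 · 2

3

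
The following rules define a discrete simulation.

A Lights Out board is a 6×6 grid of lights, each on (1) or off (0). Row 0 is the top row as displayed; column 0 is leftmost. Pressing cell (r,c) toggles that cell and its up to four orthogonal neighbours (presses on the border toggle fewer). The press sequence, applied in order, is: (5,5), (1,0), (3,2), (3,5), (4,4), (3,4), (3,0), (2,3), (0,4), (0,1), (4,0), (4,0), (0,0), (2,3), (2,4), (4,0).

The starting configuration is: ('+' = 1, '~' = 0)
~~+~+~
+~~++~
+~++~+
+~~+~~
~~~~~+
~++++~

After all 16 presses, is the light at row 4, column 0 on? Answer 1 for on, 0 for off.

0

[0] ~~+~+~
+~~++~
+~++~+
+~~+~~
~~~~~+
~++++~
[1] ~~+~+~
+~~++~
+~++~+
+~~+~~
~~~~~~
~+++~+
[2] +~+~+~
~+~++~
~~++~+
+~~+~~
~~~~~~
~+++~+
[3] +~+~+~
~+~++~
~~~+~+
+++~~~
~~+~~~
~+++~+
[4] +~+~+~
~+~++~
~~~+~~
+++~++
~~+~~+
~+++~+
[5] +~+~+~
~+~++~
~~~+~~
+++~~+
~~+++~
~+++++
[6] +~+~+~
~+~++~
~~~++~
+++++~
~~++~~
~+++++
[7] +~+~+~
~+~++~
+~~++~
~~+++~
+~++~~
~+++++
[8] +~+~+~
~+~~+~
+~+~~~
~~+~+~
+~++~~
~+++++
[9] +~++~+
~+~~~~
+~+~~~
~~+~+~
+~++~~
~+++++
[10] ~+~+~+
~~~~~~
+~+~~~
~~+~+~
+~++~~
~+++++
[11] ~+~+~+
~~~~~~
+~+~~~
+~+~+~
~+++~~
++++++
[12] ~+~+~+
~~~~~~
+~+~~~
~~+~+~
+~++~~
~+++++
[13] +~~+~+
+~~~~~
+~+~~~
~~+~+~
+~++~~
~+++++
[14] +~~+~+
+~~+~~
+~~++~
~~+++~
+~++~~
~+++++
[15] +~~+~+
+~~++~
+~~~~+
~~++~~
+~++~~
~+++++
[16] +~~+~+
+~~++~
+~~~~+
+~++~~
~+++~~
++++++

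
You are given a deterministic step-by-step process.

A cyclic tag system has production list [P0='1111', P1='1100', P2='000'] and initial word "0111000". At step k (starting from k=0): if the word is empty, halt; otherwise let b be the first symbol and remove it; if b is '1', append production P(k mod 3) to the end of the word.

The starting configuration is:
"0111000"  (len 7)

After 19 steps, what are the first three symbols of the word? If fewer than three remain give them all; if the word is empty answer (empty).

t=0: "0111000"  (len 7)
t=1: "111000"  (len 6)
t=2: "110001100"  (len 9)
t=3: "10001100000"  (len 11)
t=4: "00011000001111"  (len 14)
t=5: "0011000001111"  (len 13)
t=6: "011000001111"  (len 12)
t=7: "11000001111"  (len 11)
t=8: "10000011111100"  (len 14)
t=9: "0000011111100000"  (len 16)
t=10: "000011111100000"  (len 15)
t=11: "00011111100000"  (len 14)
t=12: "0011111100000"  (len 13)
t=13: "011111100000"  (len 12)
t=14: "11111100000"  (len 11)
t=15: "1111100000000"  (len 13)
t=16: "1111000000001111"  (len 16)
t=17: "1110000000011111100"  (len 19)
t=18: "110000000011111100000"  (len 21)
t=19: "100000000111111000001111"  (len 24)

100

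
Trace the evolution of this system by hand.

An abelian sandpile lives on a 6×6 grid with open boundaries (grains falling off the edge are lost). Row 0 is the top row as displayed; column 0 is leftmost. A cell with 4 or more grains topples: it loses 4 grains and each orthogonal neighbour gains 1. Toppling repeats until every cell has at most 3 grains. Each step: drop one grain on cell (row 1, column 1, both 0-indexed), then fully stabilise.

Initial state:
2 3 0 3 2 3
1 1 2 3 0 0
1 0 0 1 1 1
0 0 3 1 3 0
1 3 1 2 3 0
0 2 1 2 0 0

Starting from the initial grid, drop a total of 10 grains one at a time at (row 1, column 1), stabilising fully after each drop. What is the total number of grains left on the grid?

51

t=0: 2 3 0 3 2 3
1 1 2 3 0 0
1 0 0 1 1 1
0 0 3 1 3 0
1 3 1 2 3 0
0 2 1 2 0 0
t=1: 2 3 0 3 2 3
1 2 2 3 0 0
1 0 0 1 1 1
0 0 3 1 3 0
1 3 1 2 3 0
0 2 1 2 0 0
t=2: 2 3 0 3 2 3
1 3 2 3 0 0
1 0 0 1 1 1
0 0 3 1 3 0
1 3 1 2 3 0
0 2 1 2 0 0
t=3: 3 0 1 3 2 3
2 1 3 3 0 0
1 1 0 1 1 1
0 0 3 1 3 0
1 3 1 2 3 0
0 2 1 2 0 0
t=4: 3 0 1 3 2 3
2 2 3 3 0 0
1 1 0 1 1 1
0 0 3 1 3 0
1 3 1 2 3 0
0 2 1 2 0 0
t=5: 3 0 1 3 2 3
2 3 3 3 0 0
1 1 0 1 1 1
0 0 3 1 3 0
1 3 1 2 3 0
0 2 1 2 0 0
t=6: 3 1 3 0 3 3
3 1 1 1 1 0
1 2 1 2 1 1
0 0 3 1 3 0
1 3 1 2 3 0
0 2 1 2 0 0
t=7: 3 1 3 0 3 3
3 2 1 1 1 0
1 2 1 2 1 1
0 0 3 1 3 0
1 3 1 2 3 0
0 2 1 2 0 0
t=8: 3 1 3 0 3 3
3 3 1 1 1 0
1 2 1 2 1 1
0 0 3 1 3 0
1 3 1 2 3 0
0 2 1 2 0 0
t=9: 0 3 3 0 3 3
1 1 2 1 1 0
2 3 1 2 1 1
0 0 3 1 3 0
1 3 1 2 3 0
0 2 1 2 0 0
t=10: 0 3 3 0 3 3
1 2 2 1 1 0
2 3 1 2 1 1
0 0 3 1 3 0
1 3 1 2 3 0
0 2 1 2 0 0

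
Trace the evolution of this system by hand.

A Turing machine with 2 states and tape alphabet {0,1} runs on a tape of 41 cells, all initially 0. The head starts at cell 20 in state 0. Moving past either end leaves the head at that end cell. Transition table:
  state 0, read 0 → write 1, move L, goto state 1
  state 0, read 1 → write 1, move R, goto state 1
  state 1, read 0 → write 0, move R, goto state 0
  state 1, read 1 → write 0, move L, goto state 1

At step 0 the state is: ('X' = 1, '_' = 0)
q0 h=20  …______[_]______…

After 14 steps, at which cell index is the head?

k=0  q0 h=20  …______[_]______…
k=1  q1 h=19  …______[_]X_____…
k=2  q0 h=20  …______[X]______…
k=3  q1 h=21  …_____X[_]______…
k=4  q0 h=22  …____X_[_]______…
k=5  q1 h=21  …_____X[_]X_____…
k=6  q0 h=22  …____X_[X]______…
k=7  q1 h=23  …___X_X[_]______…
k=8  q0 h=24  …__X_X_[_]______…
k=9  q1 h=23  …___X_X[_]X_____…
k=10  q0 h=24  …__X_X_[X]______…
k=11  q1 h=25  …_X_X_X[_]______…
k=12  q0 h=26  …X_X_X_[_]______…
k=13  q1 h=25  …_X_X_X[_]X_____…
k=14  q0 h=26  …X_X_X_[X]______…

26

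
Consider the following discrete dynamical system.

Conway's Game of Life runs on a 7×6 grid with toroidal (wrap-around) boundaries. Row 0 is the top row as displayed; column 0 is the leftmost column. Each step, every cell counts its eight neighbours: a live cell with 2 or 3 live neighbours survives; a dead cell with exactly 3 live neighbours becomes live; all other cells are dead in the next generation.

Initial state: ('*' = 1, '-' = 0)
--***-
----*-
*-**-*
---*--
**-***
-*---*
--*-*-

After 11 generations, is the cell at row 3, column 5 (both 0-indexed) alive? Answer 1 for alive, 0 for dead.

1

gen 0: --***-
----*-
*-**-*
---*--
**-***
-*---*
--*-*-
gen 1: --*-**
-*----
--**-*
------
-*-*-*
-*----
-**-**
gen 2: --*-**
**---*
--*---
*--*--
*-*---
-*-*-*
-**-**
gen 3: --*---
******
--*--*
--**--
*-****
---*-*
-*----
gen 4: ----**
*---**
-----*
*-----
**---*
-*-*-*
--*---
gen 5: *--**-
*-----
----*-
-*----
-**-**
-*--**
*-**-*
gen 6: *-***-
---**-
------
******
-*****
------
--*---
gen 7: -**-**
--*-**
**----
------
------
-*--*-
-**---
gen 8: ----**
--*-*-
**---*
------
------
-**---
----**
gen 9: ------
-*-**-
**---*
*-----
------
------
*--***
gen 10: *-*---
-**-**
-**-**
**---*
------
----**
----**
gen 11: *-*---
----*-
------
-**-**
----*-
----**
*--**-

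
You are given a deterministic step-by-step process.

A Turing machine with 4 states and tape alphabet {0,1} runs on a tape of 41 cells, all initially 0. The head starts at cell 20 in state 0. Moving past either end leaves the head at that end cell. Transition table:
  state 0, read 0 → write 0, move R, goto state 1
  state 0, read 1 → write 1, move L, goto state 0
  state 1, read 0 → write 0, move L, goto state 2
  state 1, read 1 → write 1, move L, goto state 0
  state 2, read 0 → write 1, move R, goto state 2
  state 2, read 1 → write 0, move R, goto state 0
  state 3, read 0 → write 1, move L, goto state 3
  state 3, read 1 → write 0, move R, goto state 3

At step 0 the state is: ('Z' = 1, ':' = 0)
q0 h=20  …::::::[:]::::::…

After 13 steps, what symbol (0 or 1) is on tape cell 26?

gen 0: q0 h=20  …::::::[:]::::::…
gen 1: q1 h=21  …::::::[:]::::::…
gen 2: q2 h=20  …::::::[:]::::::…
gen 3: q2 h=21  …:::::Z[:]::::::…
gen 4: q2 h=22  …::::ZZ[:]::::::…
gen 5: q2 h=23  …:::ZZZ[:]::::::…
gen 6: q2 h=24  …::ZZZZ[:]::::::…
gen 7: q2 h=25  …:ZZZZZ[:]::::::…
gen 8: q2 h=26  …ZZZZZZ[:]::::::…
gen 9: q2 h=27  …ZZZZZZ[:]::::::…
gen 10: q2 h=28  …ZZZZZZ[:]::::::…
gen 11: q2 h=29  …ZZZZZZ[:]::::::…
gen 12: q2 h=30  …ZZZZZZ[:]::::::…
gen 13: q2 h=31  …ZZZZZZ[:]::::::…

1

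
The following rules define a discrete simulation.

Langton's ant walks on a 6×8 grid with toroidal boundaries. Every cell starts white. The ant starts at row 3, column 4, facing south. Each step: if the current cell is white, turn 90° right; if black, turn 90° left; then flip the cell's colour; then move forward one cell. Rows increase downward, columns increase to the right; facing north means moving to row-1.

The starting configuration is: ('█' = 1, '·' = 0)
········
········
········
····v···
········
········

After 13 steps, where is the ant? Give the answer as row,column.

3,5

step 0: ········
········
········
····v···
········
········
step 1: ········
········
········
···<█···
········
········
step 2: ········
········
···^····
···██···
········
········
step 3: ········
········
···█>···
···██···
········
········
step 4: ········
········
···██···
···█v···
········
········
step 5: ········
········
···██···
···█·>··
········
········
step 6: ········
········
···██···
···█·█··
·····v··
········
step 7: ········
········
···██···
···█·█··
····<█··
········
step 8: ········
········
···██···
···█^█··
····██··
········
step 9: ········
········
···██···
···██>··
····██··
········
step 10: ········
········
···██^··
···██···
····██··
········
step 11: ········
········
···███>·
···██···
····██··
········
step 12: ········
········
···████·
···██·v·
····██··
········
step 13: ········
········
···████·
···██<█·
····██··
········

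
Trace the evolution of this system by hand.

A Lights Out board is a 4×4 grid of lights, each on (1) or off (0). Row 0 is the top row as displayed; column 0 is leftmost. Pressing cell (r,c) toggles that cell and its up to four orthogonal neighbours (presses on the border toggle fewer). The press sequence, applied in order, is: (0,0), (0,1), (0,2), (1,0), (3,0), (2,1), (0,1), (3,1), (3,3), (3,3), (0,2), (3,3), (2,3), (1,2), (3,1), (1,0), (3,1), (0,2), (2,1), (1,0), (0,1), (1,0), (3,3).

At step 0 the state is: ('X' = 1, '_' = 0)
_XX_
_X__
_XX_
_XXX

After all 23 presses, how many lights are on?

gen 0: _XX_
_X__
_XX_
_XXX
gen 1: X_X_
XX__
_XX_
_XXX
gen 2: _X__
X___
_XX_
_XXX
gen 3: __XX
X_X_
_XX_
_XXX
gen 4: X_XX
_XX_
XXX_
_XXX
gen 5: X_XX
_XX_
_XX_
X_XX
gen 6: X_XX
__X_
X___
XXXX
gen 7: _X_X
_XX_
X___
XXXX
gen 8: _X_X
_XX_
XX__
___X
gen 9: _X_X
_XX_
XX_X
__X_
gen 10: _X_X
_XX_
XX__
___X
gen 11: __X_
_X__
XX__
___X
gen 12: __X_
_X__
XX_X
__X_
gen 13: __X_
_X_X
XXX_
__XX
gen 14: ____
__X_
XX__
__XX
gen 15: ____
__X_
X___
XX_X
gen 16: X___
XXX_
____
XX_X
gen 17: X___
XXX_
_X__
__XX
gen 18: XXXX
XX__
_X__
__XX
gen 19: XXXX
X___
X_X_
_XXX
gen 20: _XXX
_X__
__X_
_XXX
gen 21: X__X
____
__X_
_XXX
gen 22: ___X
XX__
X_X_
_XXX
gen 23: ___X
XX__
X_XX
_X__

7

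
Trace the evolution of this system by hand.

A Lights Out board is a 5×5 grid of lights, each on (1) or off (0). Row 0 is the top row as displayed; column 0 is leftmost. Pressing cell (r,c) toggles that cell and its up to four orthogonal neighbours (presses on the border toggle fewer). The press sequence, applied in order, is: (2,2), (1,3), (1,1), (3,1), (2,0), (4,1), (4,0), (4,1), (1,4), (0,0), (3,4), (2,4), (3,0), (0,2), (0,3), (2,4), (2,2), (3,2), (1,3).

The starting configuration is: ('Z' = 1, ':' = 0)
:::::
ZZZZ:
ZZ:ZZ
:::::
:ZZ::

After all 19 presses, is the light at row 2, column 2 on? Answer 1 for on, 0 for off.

1

[0] :::::
ZZZZ:
ZZ:ZZ
:::::
:ZZ::
[1] :::::
ZZ:Z:
Z:Z:Z
::Z::
:ZZ::
[2] :::Z:
ZZZ:Z
Z:ZZZ
::Z::
:ZZ::
[3] :Z:Z:
::::Z
ZZZZZ
::Z::
:ZZ::
[4] :Z:Z:
::::Z
Z:ZZZ
ZZ:::
::Z::
[5] :Z:Z:
Z:::Z
:ZZZZ
:Z:::
::Z::
[6] :Z:Z:
Z:::Z
:ZZZZ
:::::
ZZ:::
[7] :Z:Z:
Z:::Z
:ZZZZ
Z::::
:::::
[8] :Z:Z:
Z:::Z
:ZZZZ
ZZ:::
ZZZ::
[9] :Z:ZZ
Z::Z:
:ZZZ:
ZZ:::
ZZZ::
[10] Z::ZZ
:::Z:
:ZZZ:
ZZ:::
ZZZ::
[11] Z::ZZ
:::Z:
:ZZZZ
ZZ:ZZ
ZZZ:Z
[12] Z::ZZ
:::ZZ
:ZZ::
ZZ:Z:
ZZZ:Z
[13] Z::ZZ
:::ZZ
ZZZ::
:::Z:
:ZZ:Z
[14] ZZZ:Z
::ZZZ
ZZZ::
:::Z:
:ZZ:Z
[15] ZZ:Z:
::Z:Z
ZZZ::
:::Z:
:ZZ:Z
[16] ZZ:Z:
::Z::
ZZZZZ
:::ZZ
:ZZ:Z
[17] ZZ:Z:
:::::
Z:::Z
::ZZZ
:ZZ:Z
[18] ZZ:Z:
:::::
Z:Z:Z
:Z::Z
:Z::Z
[19] ZZ:::
::ZZZ
Z:ZZZ
:Z::Z
:Z::Z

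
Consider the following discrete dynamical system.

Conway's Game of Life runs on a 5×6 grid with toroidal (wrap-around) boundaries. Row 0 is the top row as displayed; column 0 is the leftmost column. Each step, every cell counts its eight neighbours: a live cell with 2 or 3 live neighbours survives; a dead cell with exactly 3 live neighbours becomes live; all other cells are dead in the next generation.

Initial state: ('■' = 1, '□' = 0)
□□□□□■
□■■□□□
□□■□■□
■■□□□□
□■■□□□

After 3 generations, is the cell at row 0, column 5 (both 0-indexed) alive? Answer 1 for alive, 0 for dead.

t=0: □□□□□■
□■■□□□
□□■□■□
■■□□□□
□■■□□□
t=1: ■□□□□□
□■■■□□
■□■■□□
■□□■□□
□■■□□□
t=2: ■□□■□□
■□□■□□
■□□□■□
■□□■□□
■■■□□□
t=3: ■□□■□■
■■□■■□
■■□■■□
■□■■□□
■□■■□■

1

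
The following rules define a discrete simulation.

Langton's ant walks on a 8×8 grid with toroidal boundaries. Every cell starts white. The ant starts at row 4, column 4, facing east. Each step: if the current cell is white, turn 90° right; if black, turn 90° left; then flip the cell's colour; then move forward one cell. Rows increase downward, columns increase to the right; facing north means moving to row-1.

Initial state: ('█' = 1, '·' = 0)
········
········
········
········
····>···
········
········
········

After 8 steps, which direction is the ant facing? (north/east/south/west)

[0] ········
········
········
········
····>···
········
········
········
[1] ········
········
········
········
····█···
····v···
········
········
[2] ········
········
········
········
····█···
···<█···
········
········
[3] ········
········
········
········
···^█···
···██···
········
········
[4] ········
········
········
········
···█>···
···██···
········
········
[5] ········
········
········
····^···
···█····
···██···
········
········
[6] ········
········
········
····█>··
···█····
···██···
········
········
[7] ········
········
········
····██··
···█·v··
···██···
········
········
[8] ········
········
········
····██··
···█<█··
···██···
········
········

west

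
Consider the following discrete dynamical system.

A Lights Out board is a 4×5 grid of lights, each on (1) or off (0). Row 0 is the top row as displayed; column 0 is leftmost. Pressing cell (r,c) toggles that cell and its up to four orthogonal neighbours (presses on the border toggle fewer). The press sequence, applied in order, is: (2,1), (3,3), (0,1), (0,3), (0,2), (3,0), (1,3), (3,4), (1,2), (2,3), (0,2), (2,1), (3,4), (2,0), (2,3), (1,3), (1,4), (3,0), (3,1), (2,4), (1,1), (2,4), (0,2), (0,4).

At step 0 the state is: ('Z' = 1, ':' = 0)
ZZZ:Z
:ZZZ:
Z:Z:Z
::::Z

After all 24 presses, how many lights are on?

k=0  ZZZ:Z
:ZZZ:
Z:Z:Z
::::Z
k=1  ZZZ:Z
::ZZ:
:Z::Z
:Z::Z
k=2  ZZZ:Z
::ZZ:
:Z:ZZ
:ZZZ:
k=3  ::::Z
:ZZZ:
:Z:ZZ
:ZZZ:
k=4  ::ZZ:
:ZZ::
:Z:ZZ
:ZZZ:
k=5  :Z:::
:Z:::
:Z:ZZ
:ZZZ:
k=6  :Z:::
:Z:::
ZZ:ZZ
Z:ZZ:
k=7  :Z:Z:
:ZZZZ
ZZ::Z
Z:ZZ:
k=8  :Z:Z:
:ZZZZ
ZZ:::
Z:Z:Z
k=9  :ZZZ:
::::Z
ZZZ::
Z:Z:Z
k=10  :ZZZ:
:::ZZ
ZZ:ZZ
Z:ZZZ
k=11  :::::
::ZZZ
ZZ:ZZ
Z:ZZZ
k=12  :::::
:ZZZZ
::ZZZ
ZZZZZ
k=13  :::::
:ZZZZ
::ZZ:
ZZZ::
k=14  :::::
ZZZZZ
ZZZZ:
:ZZ::
k=15  :::::
ZZZ:Z
ZZ::Z
:ZZZ:
k=16  :::Z:
ZZ:Z:
ZZ:ZZ
:ZZZ:
k=17  :::ZZ
ZZ::Z
ZZ:Z:
:ZZZ:
k=18  :::ZZ
ZZ::Z
:Z:Z:
Z:ZZ:
k=19  :::ZZ
ZZ::Z
:::Z:
:Z:Z:
k=20  :::ZZ
ZZ:::
::::Z
:Z:ZZ
k=21  :Z:ZZ
::Z::
:Z::Z
:Z:ZZ
k=22  :Z:ZZ
::Z:Z
:Z:Z:
:Z:Z:
k=23  ::Z:Z
::::Z
:Z:Z:
:Z:Z:
k=24  ::ZZ:
:::::
:Z:Z:
:Z:Z:

6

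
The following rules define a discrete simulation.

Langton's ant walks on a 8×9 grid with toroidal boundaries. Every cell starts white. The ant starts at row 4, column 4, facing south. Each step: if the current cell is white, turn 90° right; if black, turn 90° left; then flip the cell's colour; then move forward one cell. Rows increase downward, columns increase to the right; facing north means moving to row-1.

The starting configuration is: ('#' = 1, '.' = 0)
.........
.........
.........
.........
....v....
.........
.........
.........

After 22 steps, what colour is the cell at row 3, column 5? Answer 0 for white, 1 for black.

1

t=0: .........
.........
.........
.........
....v....
.........
.........
.........
t=1: .........
.........
.........
.........
...<#....
.........
.........
.........
t=2: .........
.........
.........
...^.....
...##....
.........
.........
.........
t=3: .........
.........
.........
...#>....
...##....
.........
.........
.........
t=4: .........
.........
.........
...##....
...#v....
.........
.........
.........
t=5: .........
.........
.........
...##....
...#.>...
.........
.........
.........
t=6: .........
.........
.........
...##....
...#.#...
.....v...
.........
.........
t=7: .........
.........
.........
...##....
...#.#...
....<#...
.........
.........
t=8: .........
.........
.........
...##....
...#^#...
....##...
.........
.........
t=9: .........
.........
.........
...##....
...##>...
....##...
.........
.........
t=10: .........
.........
.........
...##^...
...##....
....##...
.........
.........
t=11: .........
.........
.........
...###>..
...##....
....##...
.........
.........
t=12: .........
.........
.........
...####..
...##.v..
....##...
.........
.........
t=13: .........
.........
.........
...####..
...##<#..
....##...
.........
.........
t=14: .........
.........
.........
...##^#..
...####..
....##...
.........
.........
t=15: .........
.........
.........
...#<.#..
...####..
....##...
.........
.........
t=16: .........
.........
.........
...#..#..
...#v##..
....##...
.........
.........
t=17: .........
.........
.........
...#..#..
...#.>#..
....##...
.........
.........
t=18: .........
.........
.........
...#.^#..
...#..#..
....##...
.........
.........
t=19: .........
.........
.........
...#.#>..
...#..#..
....##...
.........
.........
t=20: .........
.........
......^..
...#.#...
...#..#..
....##...
.........
.........
t=21: .........
.........
......#>.
...#.#...
...#..#..
....##...
.........
.........
t=22: .........
.........
......##.
...#.#.v.
...#..#..
....##...
.........
.........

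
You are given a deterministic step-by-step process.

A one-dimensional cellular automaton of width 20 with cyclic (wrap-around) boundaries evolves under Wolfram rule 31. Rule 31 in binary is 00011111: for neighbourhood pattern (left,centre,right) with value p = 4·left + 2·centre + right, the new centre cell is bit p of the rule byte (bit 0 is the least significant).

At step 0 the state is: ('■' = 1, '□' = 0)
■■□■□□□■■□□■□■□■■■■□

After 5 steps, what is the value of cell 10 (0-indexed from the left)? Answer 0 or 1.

gen 0: ■■□■□□□■■□□■□■□■■■■□
gen 1: ■□□■■■■■□■■■□■□■□□□□
gen 2: ■■■■□□□□□■□□□■□■■■■■
gen 3: □□□□■■■■■■■■■■□■□□□□
gen 4: ■■■■■□□□□□□□□□□■■■■■
gen 5: □□□□□■■■■■■■■■■■□□□□

1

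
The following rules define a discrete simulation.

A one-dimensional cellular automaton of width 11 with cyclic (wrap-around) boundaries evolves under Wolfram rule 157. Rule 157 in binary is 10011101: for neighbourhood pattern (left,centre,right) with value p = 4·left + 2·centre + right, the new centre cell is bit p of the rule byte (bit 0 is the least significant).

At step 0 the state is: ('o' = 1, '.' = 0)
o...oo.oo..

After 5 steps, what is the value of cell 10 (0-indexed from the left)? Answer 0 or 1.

0) o...oo.oo..
1) ooo.o..o.o.
2) oo..oo.o.o.
3) o.o.o..o.o.
4) o.o.oo.o.o.
5) o.o.o..o.o.

0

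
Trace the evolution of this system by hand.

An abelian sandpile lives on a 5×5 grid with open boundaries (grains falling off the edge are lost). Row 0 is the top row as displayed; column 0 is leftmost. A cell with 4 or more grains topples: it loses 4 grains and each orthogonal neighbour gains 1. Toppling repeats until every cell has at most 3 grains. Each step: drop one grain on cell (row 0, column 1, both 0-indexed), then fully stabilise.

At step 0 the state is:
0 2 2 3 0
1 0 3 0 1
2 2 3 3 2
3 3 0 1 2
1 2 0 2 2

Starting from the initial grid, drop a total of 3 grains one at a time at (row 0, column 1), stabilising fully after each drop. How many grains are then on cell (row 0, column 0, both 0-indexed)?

0) 0 2 2 3 0
1 0 3 0 1
2 2 3 3 2
3 3 0 1 2
1 2 0 2 2
1) 0 3 2 3 0
1 0 3 0 1
2 2 3 3 2
3 3 0 1 2
1 2 0 2 2
2) 1 0 3 3 0
1 1 3 0 1
2 2 3 3 2
3 3 0 1 2
1 2 0 2 2
3) 1 1 3 3 0
1 1 3 0 1
2 2 3 3 2
3 3 0 1 2
1 2 0 2 2

1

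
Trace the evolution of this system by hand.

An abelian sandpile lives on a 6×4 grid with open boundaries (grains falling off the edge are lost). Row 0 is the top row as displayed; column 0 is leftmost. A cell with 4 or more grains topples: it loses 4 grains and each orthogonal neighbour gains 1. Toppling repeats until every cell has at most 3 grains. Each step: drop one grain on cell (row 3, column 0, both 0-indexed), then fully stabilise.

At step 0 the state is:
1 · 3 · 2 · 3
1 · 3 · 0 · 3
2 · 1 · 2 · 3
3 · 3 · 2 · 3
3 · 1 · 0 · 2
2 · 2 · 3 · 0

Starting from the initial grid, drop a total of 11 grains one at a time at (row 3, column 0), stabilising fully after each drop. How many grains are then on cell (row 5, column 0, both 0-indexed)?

t=0: 1 · 3 · 2 · 3
1 · 3 · 0 · 3
2 · 1 · 2 · 3
3 · 3 · 2 · 3
3 · 1 · 0 · 2
2 · 2 · 3 · 0
t=1: 1 · 3 · 2 · 3
1 · 3 · 0 · 3
3 · 2 · 2 · 3
2 · 0 · 3 · 3
0 · 3 · 0 · 2
3 · 2 · 3 · 0
t=2: 1 · 3 · 2 · 3
1 · 3 · 0 · 3
3 · 2 · 2 · 3
3 · 0 · 3 · 3
0 · 3 · 0 · 2
3 · 2 · 3 · 0
t=3: 1 · 3 · 2 · 3
2 · 3 · 0 · 3
0 · 3 · 2 · 3
1 · 1 · 3 · 3
1 · 3 · 0 · 2
3 · 2 · 3 · 0
t=4: 1 · 3 · 2 · 3
2 · 3 · 0 · 3
0 · 3 · 2 · 3
2 · 1 · 3 · 3
1 · 3 · 0 · 2
3 · 2 · 3 · 0
t=5: 1 · 3 · 2 · 3
2 · 3 · 0 · 3
0 · 3 · 2 · 3
3 · 1 · 3 · 3
1 · 3 · 0 · 2
3 · 2 · 3 · 0
t=6: 1 · 3 · 2 · 3
2 · 3 · 0 · 3
1 · 3 · 2 · 3
0 · 2 · 3 · 3
2 · 3 · 0 · 2
3 · 2 · 3 · 0
t=7: 1 · 3 · 2 · 3
2 · 3 · 0 · 3
1 · 3 · 2 · 3
1 · 2 · 3 · 3
2 · 3 · 0 · 2
3 · 2 · 3 · 0
t=8: 1 · 3 · 2 · 3
2 · 3 · 0 · 3
1 · 3 · 2 · 3
2 · 2 · 3 · 3
2 · 3 · 0 · 2
3 · 2 · 3 · 0
t=9: 1 · 3 · 2 · 3
2 · 3 · 0 · 3
1 · 3 · 2 · 3
3 · 2 · 3 · 3
2 · 3 · 0 · 2
3 · 2 · 3 · 0
t=10: 1 · 3 · 2 · 3
2 · 3 · 0 · 3
2 · 3 · 2 · 3
0 · 3 · 3 · 3
3 · 3 · 0 · 2
3 · 2 · 3 · 0
t=11: 1 · 3 · 2 · 3
2 · 3 · 0 · 3
2 · 3 · 2 · 3
1 · 3 · 3 · 3
3 · 3 · 0 · 2
3 · 2 · 3 · 0

3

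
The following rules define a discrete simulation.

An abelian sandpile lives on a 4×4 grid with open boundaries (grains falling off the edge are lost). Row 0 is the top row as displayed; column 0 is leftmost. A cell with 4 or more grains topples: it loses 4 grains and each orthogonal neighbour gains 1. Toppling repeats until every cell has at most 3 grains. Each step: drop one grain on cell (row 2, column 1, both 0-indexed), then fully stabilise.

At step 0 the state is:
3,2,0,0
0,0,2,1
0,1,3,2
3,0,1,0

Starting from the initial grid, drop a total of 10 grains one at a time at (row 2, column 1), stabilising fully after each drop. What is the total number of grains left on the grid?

k=0  3,2,0,0
0,0,2,1
0,1,3,2
3,0,1,0
k=1  3,2,0,0
0,0,2,1
0,2,3,2
3,0,1,0
k=2  3,2,0,0
0,0,2,1
0,3,3,2
3,0,1,0
k=3  3,2,0,0
0,1,3,1
1,1,0,3
3,1,2,0
k=4  3,2,0,0
0,1,3,1
1,2,0,3
3,1,2,0
k=5  3,2,0,0
0,1,3,1
1,3,0,3
3,1,2,0
k=6  3,2,0,0
0,2,3,1
2,0,1,3
3,2,2,0
k=7  3,2,0,0
0,2,3,1
2,1,1,3
3,2,2,0
k=8  3,2,0,0
0,2,3,1
2,2,1,3
3,2,2,0
k=9  3,2,0,0
0,2,3,1
2,3,1,3
3,2,2,0
k=10  3,2,0,0
0,3,3,1
3,0,2,3
3,3,2,0

28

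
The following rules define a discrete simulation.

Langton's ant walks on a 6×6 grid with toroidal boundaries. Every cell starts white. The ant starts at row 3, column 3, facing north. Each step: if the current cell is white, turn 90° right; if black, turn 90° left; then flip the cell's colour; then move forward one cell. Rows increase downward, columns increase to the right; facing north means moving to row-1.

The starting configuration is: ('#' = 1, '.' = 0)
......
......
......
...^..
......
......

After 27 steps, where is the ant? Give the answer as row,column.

0) ......
......
......
...^..
......
......
1) ......
......
......
...#>.
......
......
2) ......
......
......
...##.
....v.
......
3) ......
......
......
...##.
...<#.
......
4) ......
......
......
...^#.
...##.
......
5) ......
......
......
..<.#.
...##.
......
6) ......
......
..^...
..#.#.
...##.
......
7) ......
......
..#>..
..#.#.
...##.
......
8) ......
......
..##..
..#v#.
...##.
......
9) ......
......
..##..
..<##.
...##.
......
10) ......
......
..##..
...##.
..v##.
......
11) ......
......
..##..
...##.
.<###.
......
12) ......
......
..##..
.^.##.
.####.
......
13) ......
......
..##..
.#>##.
.####.
......
14) ......
......
..##..
.####.
.#v##.
......
15) ......
......
..##..
.####.
.#.>#.
......
16) ......
......
..##..
.##^#.
.#..#.
......
17) ......
......
..##..
.#<.#.
.#..#.
......
18) ......
......
..##..
.#..#.
.#v.#.
......
19) ......
......
..##..
.#..#.
.<#.#.
......
20) ......
......
..##..
.#..#.
..#.#.
.v....
21) ......
......
..##..
.#..#.
..#.#.
<#....
22) ......
......
..##..
.#..#.
^.#.#.
##....
23) ......
......
..##..
.#..#.
#>#.#.
##....
24) ......
......
..##..
.#..#.
###.#.
#v....
25) ......
......
..##..
.#..#.
###.#.
#.>...
26) ..v...
......
..##..
.#..#.
###.#.
#.#...
27) .<#...
......
..##..
.#..#.
###.#.
#.#...

0,1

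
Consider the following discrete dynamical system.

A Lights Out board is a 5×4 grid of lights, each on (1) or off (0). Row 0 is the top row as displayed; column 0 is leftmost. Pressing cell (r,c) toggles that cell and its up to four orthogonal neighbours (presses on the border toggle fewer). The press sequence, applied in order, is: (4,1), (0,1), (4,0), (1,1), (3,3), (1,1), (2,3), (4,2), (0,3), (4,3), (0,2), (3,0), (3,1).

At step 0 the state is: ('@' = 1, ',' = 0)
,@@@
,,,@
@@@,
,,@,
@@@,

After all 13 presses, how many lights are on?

11

step 0: ,@@@
,,,@
@@@,
,,@,
@@@,
step 1: ,@@@
,,,@
@@@,
,@@,
,,,,
step 2: @,,@
,@,@
@@@,
,@@,
,,,,
step 3: @,,@
,@,@
@@@,
@@@,
@@,,
step 4: @@,@
@,@@
@,@,
@@@,
@@,,
step 5: @@,@
@,@@
@,@@
@@,@
@@,@
step 6: @,,@
,@,@
@@@@
@@,@
@@,@
step 7: @,,@
,@,,
@@,,
@@,,
@@,@
step 8: @,,@
,@,,
@@,,
@@@,
@,@,
step 9: @,@,
,@,@
@@,,
@@@,
@,@,
step 10: @,@,
,@,@
@@,,
@@@@
@,,@
step 11: @@,@
,@@@
@@,,
@@@@
@,,@
step 12: @@,@
,@@@
,@,,
,,@@
,,,@
step 13: @@,@
,@@@
,,,,
@@,@
,@,@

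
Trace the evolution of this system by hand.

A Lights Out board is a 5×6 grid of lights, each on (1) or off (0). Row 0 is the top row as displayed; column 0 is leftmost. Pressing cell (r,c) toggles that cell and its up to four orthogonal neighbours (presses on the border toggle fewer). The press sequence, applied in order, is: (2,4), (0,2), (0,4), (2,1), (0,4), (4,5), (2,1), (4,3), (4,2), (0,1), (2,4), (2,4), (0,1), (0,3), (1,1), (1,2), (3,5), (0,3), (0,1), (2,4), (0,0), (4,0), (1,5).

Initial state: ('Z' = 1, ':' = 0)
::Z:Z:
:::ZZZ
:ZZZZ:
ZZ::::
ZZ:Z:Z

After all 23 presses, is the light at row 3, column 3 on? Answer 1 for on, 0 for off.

1

0) ::Z:Z:
:::ZZZ
:ZZZZ:
ZZ::::
ZZ:Z:Z
1) ::Z:Z:
:::Z:Z
:ZZ::Z
ZZ::Z:
ZZ:Z:Z
2) :Z:ZZ:
::ZZ:Z
:ZZ::Z
ZZ::Z:
ZZ:Z:Z
3) :Z:::Z
::ZZZZ
:ZZ::Z
ZZ::Z:
ZZ:Z:Z
4) :Z:::Z
:ZZZZZ
Z::::Z
Z:::Z:
ZZ:Z:Z
5) :Z:ZZ:
:ZZZ:Z
Z::::Z
Z:::Z:
ZZ:Z:Z
6) :Z:ZZ:
:ZZZ:Z
Z::::Z
Z:::ZZ
ZZ:ZZ:
7) :Z:ZZ:
::ZZ:Z
:ZZ::Z
ZZ::ZZ
ZZ:ZZ:
8) :Z:ZZ:
::ZZ:Z
:ZZ::Z
ZZ:ZZZ
ZZZ:::
9) :Z:ZZ:
::ZZ:Z
:ZZ::Z
ZZZZZZ
Z::Z::
10) Z:ZZZ:
:ZZZ:Z
:ZZ::Z
ZZZZZZ
Z::Z::
11) Z:ZZZ:
:ZZZZZ
:ZZZZ:
ZZZZ:Z
Z::Z::
12) Z:ZZZ:
:ZZZ:Z
:ZZ::Z
ZZZZZZ
Z::Z::
13) :Z:ZZ:
::ZZ:Z
:ZZ::Z
ZZZZZZ
Z::Z::
14) :ZZ:::
::Z::Z
:ZZ::Z
ZZZZZZ
Z::Z::
15) ::Z:::
ZZ:::Z
::Z::Z
ZZZZZZ
Z::Z::
16) ::::::
Z:ZZ:Z
:::::Z
ZZZZZZ
Z::Z::
17) ::::::
Z:ZZ:Z
::::::
ZZZZ::
Z::Z:Z
18) ::ZZZ:
Z:Z::Z
::::::
ZZZZ::
Z::Z:Z
19) ZZ:ZZ:
ZZZ::Z
::::::
ZZZZ::
Z::Z:Z
20) ZZ:ZZ:
ZZZ:ZZ
:::ZZZ
ZZZZZ:
Z::Z:Z
21) :::ZZ:
:ZZ:ZZ
:::ZZZ
ZZZZZ:
Z::Z:Z
22) :::ZZ:
:ZZ:ZZ
:::ZZZ
:ZZZZ:
:Z:Z:Z
23) :::ZZZ
:ZZ:::
:::ZZ:
:ZZZZ:
:Z:Z:Z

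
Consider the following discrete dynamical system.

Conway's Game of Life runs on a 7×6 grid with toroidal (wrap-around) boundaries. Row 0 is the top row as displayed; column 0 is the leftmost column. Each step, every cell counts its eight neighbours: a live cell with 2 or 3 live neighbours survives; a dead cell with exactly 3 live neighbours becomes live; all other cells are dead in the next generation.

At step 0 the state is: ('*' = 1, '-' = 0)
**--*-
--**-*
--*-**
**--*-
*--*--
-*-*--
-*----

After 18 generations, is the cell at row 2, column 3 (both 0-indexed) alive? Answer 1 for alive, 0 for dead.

0

k=0  **--*-
--**-*
--*-**
**--*-
*--*--
-*-*--
-*----
k=1  **-***
--*---
--*---
***-*-
*--***
**----
-*----
k=2  **-***
*-*-**
--*---
*-*-*-
---**-
-**-*-
----*-
k=3  -**---
--*---
*-*-*-
-**-**
----*-
--*-**
------
k=4  -**---
--*---
*-*-*-
***-*-
***---
---***
-***--
k=5  ------
--*---
*-*---
------
------
----**
**----
k=6  -*----
-*----
-*----
------
------
*----*
*----*
k=7  -*----
***---
------
------
------
*----*
-*---*
k=8  ------
***---
-*----
------
------
*----*
-*---*
k=9  --*---
***---
***---
------
------
*----*
-----*
k=10  *-*---
*--*--
*-*---
-*----
------
*----*
*----*
k=11  *-----
*-**-*
*-*---
-*----
*-----
*----*
------
k=12  **---*
*-**-*
*-**-*
**----
**---*
*----*
*----*
k=13  --*---
---*--
---*--
----*-
------
----*-
----*-
k=14  ---*--
--**--
---**-
------
------
------
---*--
k=15  ---**-
--*---
--***-
------
------
------
------
k=16  ---*--
--*---
--**--
---*--
------
------
------
k=17  ------
--*---
--**--
--**--
------
------
------
k=18  ------
--**--
-*----
--**--
------
------
------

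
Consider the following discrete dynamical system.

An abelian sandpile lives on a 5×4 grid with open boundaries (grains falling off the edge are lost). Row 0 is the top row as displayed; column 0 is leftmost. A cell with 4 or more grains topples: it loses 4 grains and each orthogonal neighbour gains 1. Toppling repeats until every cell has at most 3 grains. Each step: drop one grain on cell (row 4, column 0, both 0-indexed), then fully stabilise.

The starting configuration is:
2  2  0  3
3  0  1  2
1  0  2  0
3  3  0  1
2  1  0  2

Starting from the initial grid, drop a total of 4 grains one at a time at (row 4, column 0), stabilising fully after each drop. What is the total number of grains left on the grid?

29

gen 0: 2  2  0  3
3  0  1  2
1  0  2  0
3  3  0  1
2  1  0  2
gen 1: 2  2  0  3
3  0  1  2
1  0  2  0
3  3  0  1
3  1  0  2
gen 2: 2  2  0  3
3  0  1  2
2  1  2  0
1  0  1  1
1  3  0  2
gen 3: 2  2  0  3
3  0  1  2
2  1  2  0
1  0  1  1
2  3  0  2
gen 4: 2  2  0  3
3  0  1  2
2  1  2  0
1  0  1  1
3  3  0  2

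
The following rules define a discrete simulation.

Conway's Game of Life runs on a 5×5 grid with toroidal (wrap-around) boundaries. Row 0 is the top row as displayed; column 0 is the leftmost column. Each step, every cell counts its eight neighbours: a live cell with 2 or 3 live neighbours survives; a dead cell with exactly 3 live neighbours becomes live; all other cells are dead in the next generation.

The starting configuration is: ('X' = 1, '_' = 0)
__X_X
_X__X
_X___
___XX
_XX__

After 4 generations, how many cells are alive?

step 0: __X_X
_X__X
_X___
___XX
_XX__
step 1: __X__
_XXX_
__XXX
XX_X_
XXX_X
step 2: ____X
_X__X
_____
_____
____X
step 3: ___XX
X____
_____
_____
_____
step 4: ____X
____X
_____
_____
_____

2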